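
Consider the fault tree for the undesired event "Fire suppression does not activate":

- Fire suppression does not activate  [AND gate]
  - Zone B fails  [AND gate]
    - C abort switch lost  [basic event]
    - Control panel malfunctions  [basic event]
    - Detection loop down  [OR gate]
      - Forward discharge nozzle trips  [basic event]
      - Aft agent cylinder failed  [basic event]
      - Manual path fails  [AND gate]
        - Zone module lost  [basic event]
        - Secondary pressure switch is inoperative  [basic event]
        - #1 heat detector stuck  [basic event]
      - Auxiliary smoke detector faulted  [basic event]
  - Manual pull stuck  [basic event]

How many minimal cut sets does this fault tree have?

Manual path fails [AND]: one cut set from each child combined → 1 × 1 × 1 = 1 cut set(s).
Detection loop down [OR]: union of children's cut sets → 4 cut set(s).
Zone B fails [AND]: one cut set from each child combined → 1 × 1 × 4 = 4 cut set(s).
Fire suppression does not activate [AND]: one cut set from each child combined → 4 × 1 = 4 cut set(s).
Minimal cut sets: {C abort switch lost, Control panel malfunctions, Forward discharge nozzle trips, Manual pull stuck}; {Aft agent cylinder failed, C abort switch lost, Control panel malfunctions, Manual pull stuck}; {#1 heat detector stuck, C abort switch lost, Control panel malfunctions, Manual pull stuck, Secondary pressure switch is inoperative, Zone module lost}; {Auxiliary smoke detector faulted, C abort switch lost, Control panel malfunctions, Manual pull stuck}.

4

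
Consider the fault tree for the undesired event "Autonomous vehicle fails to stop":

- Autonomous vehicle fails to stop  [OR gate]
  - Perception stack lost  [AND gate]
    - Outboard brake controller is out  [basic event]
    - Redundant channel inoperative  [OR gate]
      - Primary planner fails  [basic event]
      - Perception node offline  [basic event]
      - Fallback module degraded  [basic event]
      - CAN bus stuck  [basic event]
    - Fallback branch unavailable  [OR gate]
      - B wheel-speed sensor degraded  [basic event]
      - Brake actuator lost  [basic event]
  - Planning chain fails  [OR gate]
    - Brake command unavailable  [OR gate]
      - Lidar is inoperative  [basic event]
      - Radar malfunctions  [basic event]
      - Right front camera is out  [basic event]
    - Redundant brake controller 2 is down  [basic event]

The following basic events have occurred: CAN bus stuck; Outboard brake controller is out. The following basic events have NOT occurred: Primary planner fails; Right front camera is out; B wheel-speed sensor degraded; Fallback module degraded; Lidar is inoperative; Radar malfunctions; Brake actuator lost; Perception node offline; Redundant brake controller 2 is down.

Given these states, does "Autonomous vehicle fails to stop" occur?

Redundant channel inoperative [OR]: Primary planner fails=not, Perception node offline=not, Fallback module degraded=not, CAN bus stuck=occurs → at least one input occurs → occurs.
Fallback branch unavailable [OR]: B wheel-speed sensor degraded=not, Brake actuator lost=not → no input occurs → does not occur.
Perception stack lost [AND]: Outboard brake controller is out=occurs, Redundant channel inoperative=occurs, Fallback branch unavailable=not → not all inputs occur → does not occur.
Brake command unavailable [OR]: Lidar is inoperative=not, Radar malfunctions=not, Right front camera is out=not → no input occurs → does not occur.
Planning chain fails [OR]: Brake command unavailable=not, Redundant brake controller 2 is down=not → no input occurs → does not occur.
Autonomous vehicle fails to stop [OR]: Perception stack lost=not, Planning chain fails=not → no input occurs → does not occur.

No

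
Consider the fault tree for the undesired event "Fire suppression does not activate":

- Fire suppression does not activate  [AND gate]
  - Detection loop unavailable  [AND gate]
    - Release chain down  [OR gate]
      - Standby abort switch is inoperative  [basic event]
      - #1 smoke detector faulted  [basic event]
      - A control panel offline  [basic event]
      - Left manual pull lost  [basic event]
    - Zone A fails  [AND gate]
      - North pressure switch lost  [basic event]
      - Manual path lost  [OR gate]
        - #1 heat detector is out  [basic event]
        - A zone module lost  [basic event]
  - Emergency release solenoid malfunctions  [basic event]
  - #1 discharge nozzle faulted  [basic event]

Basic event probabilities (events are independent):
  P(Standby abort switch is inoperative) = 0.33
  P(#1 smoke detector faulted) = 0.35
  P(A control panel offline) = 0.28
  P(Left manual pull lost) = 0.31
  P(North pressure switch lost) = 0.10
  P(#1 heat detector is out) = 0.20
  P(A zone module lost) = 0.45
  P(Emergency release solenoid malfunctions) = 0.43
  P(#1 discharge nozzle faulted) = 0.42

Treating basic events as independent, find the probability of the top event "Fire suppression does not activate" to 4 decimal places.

0.0079

P(Release chain down) [OR] = 1 − (1−0.33) × (1−0.35) × (1−0.28) × (1−0.31) = 0.783644
P(Manual path lost) [OR] = 1 − (1−0.20) × (1−0.45) = 0.560000
P(Zone A fails) [AND] = 0.10 × 0.560000 = 0.056000
P(Detection loop unavailable) [AND] = 0.783644 × 0.056000 = 0.043884
P(Fire suppression does not activate) [AND] = 0.043884 × 0.43 × 0.42 = 0.007925
Rounded to 4 decimal places: P(Fire suppression does not activate) ≈ 0.0079.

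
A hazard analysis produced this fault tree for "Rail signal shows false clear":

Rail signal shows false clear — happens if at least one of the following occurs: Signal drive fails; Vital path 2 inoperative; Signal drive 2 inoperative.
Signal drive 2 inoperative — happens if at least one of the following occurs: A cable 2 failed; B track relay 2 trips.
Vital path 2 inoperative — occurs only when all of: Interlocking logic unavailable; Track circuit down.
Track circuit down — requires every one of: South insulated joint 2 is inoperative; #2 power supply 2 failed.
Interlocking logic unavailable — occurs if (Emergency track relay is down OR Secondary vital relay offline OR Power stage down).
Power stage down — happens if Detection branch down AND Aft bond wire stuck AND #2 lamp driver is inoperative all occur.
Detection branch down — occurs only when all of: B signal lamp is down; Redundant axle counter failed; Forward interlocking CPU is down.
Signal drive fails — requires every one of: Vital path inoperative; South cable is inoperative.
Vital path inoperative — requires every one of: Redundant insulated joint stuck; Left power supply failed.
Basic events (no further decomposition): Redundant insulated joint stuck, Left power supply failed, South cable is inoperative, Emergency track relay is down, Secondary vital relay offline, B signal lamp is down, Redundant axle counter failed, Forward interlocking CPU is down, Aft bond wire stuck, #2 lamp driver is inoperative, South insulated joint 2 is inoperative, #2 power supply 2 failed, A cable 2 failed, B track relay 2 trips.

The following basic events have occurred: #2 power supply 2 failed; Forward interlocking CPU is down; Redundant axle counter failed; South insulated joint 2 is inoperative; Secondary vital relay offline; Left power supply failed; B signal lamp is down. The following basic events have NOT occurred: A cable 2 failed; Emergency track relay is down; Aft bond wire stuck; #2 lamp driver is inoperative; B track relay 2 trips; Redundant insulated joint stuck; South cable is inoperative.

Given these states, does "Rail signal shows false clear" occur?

Vital path inoperative [AND]: Redundant insulated joint stuck=not, Left power supply failed=occurs → not all inputs occur → does not occur.
Signal drive fails [AND]: Vital path inoperative=not, South cable is inoperative=not → not all inputs occur → does not occur.
Detection branch down [AND]: B signal lamp is down=occurs, Redundant axle counter failed=occurs, Forward interlocking CPU is down=occurs → all inputs occur → occurs.
Power stage down [AND]: Detection branch down=occurs, Aft bond wire stuck=not, #2 lamp driver is inoperative=not → not all inputs occur → does not occur.
Interlocking logic unavailable [OR]: Emergency track relay is down=not, Secondary vital relay offline=occurs, Power stage down=not → at least one input occurs → occurs.
Track circuit down [AND]: South insulated joint 2 is inoperative=occurs, #2 power supply 2 failed=occurs → all inputs occur → occurs.
Vital path 2 inoperative [AND]: Interlocking logic unavailable=occurs, Track circuit down=occurs → all inputs occur → occurs.
Signal drive 2 inoperative [OR]: A cable 2 failed=not, B track relay 2 trips=not → no input occurs → does not occur.
Rail signal shows false clear [OR]: Signal drive fails=not, Vital path 2 inoperative=occurs, Signal drive 2 inoperative=not → at least one input occurs → occurs.

Yes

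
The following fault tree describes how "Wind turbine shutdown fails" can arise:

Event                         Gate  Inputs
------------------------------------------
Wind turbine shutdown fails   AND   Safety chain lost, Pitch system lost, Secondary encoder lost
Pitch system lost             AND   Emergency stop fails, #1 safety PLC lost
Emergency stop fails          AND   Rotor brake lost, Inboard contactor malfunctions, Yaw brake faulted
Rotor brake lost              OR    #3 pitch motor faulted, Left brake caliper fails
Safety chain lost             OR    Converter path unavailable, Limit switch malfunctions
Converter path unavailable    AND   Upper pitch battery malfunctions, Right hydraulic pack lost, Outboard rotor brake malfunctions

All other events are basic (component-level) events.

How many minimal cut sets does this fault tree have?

Converter path unavailable [AND]: one cut set from each child combined → 1 × 1 × 1 = 1 cut set(s).
Safety chain lost [OR]: union of children's cut sets → 2 cut set(s).
Rotor brake lost [OR]: union of children's cut sets → 2 cut set(s).
Emergency stop fails [AND]: one cut set from each child combined → 2 × 1 × 1 = 2 cut set(s).
Pitch system lost [AND]: one cut set from each child combined → 2 × 1 = 2 cut set(s).
Wind turbine shutdown fails [AND]: one cut set from each child combined → 2 × 2 × 1 = 4 cut set(s).
Minimal cut sets: {#1 safety PLC lost, #3 pitch motor faulted, Inboard contactor malfunctions, Outboard rotor brake malfunctions, Right hydraulic pack lost, Secondary encoder lost, Upper pitch battery malfunctions, Yaw brake faulted}; {#1 safety PLC lost, Inboard contactor malfunctions, Left brake caliper fails, Outboard rotor brake malfunctions, Right hydraulic pack lost, Secondary encoder lost, Upper pitch battery malfunctions, Yaw brake faulted}; {#1 safety PLC lost, #3 pitch motor faulted, Inboard contactor malfunctions, Limit switch malfunctions, Secondary encoder lost, Yaw brake faulted}; {#1 safety PLC lost, Inboard contactor malfunctions, Left brake caliper fails, Limit switch malfunctions, Secondary encoder lost, Yaw brake faulted}.

4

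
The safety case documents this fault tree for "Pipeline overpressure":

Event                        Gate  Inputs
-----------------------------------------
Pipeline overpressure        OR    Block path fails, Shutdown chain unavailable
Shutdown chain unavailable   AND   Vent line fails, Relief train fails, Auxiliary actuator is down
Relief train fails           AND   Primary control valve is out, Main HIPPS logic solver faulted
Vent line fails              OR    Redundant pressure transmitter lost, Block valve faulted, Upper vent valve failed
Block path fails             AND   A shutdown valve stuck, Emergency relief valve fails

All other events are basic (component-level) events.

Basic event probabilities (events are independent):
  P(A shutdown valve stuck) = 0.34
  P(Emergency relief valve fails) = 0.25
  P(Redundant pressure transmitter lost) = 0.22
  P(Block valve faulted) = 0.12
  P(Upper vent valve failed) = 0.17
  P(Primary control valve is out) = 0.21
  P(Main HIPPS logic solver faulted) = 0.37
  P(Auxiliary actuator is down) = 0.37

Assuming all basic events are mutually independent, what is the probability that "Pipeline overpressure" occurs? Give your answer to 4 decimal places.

0.0963

P(Block path fails) [AND] = 0.34 × 0.25 = 0.085000
P(Vent line fails) [OR] = 1 − (1−0.22) × (1−0.12) × (1−0.17) = 0.430288
P(Relief train fails) [AND] = 0.21 × 0.37 = 0.077700
P(Shutdown chain unavailable) [AND] = 0.430288 × 0.077700 × 0.37 = 0.012370
P(Pipeline overpressure) [OR] = 1 − (1−0.085000) × (1−0.012370) = 0.096319
Rounded to 4 decimal places: P(Pipeline overpressure) ≈ 0.0963.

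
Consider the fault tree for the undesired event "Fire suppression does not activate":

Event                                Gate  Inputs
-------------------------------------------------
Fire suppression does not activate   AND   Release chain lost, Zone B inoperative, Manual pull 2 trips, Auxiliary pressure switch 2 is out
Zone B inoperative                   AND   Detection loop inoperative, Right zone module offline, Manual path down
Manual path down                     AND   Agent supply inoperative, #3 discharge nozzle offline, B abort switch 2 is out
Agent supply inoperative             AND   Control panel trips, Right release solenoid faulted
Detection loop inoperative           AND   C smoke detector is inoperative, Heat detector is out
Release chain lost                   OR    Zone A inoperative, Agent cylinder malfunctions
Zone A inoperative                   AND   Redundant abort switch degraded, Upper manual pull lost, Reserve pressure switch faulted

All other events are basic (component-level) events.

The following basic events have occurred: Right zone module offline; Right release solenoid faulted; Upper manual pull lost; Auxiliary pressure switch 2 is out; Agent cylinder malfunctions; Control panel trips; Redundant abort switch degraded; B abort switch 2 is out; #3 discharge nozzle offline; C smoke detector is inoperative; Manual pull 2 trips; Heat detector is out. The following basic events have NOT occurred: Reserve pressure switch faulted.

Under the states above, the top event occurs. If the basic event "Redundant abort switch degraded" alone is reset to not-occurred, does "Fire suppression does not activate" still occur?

Yes

Counterfactual: set "Redundant abort switch degraded" to not occurred.
Zone A inoperative [AND]: Redundant abort switch degraded=not, Upper manual pull lost=occurs, Reserve pressure switch faulted=not → not all inputs occur → does not occur.
Release chain lost [OR]: Zone A inoperative=not, Agent cylinder malfunctions=occurs → at least one input occurs → occurs.
Detection loop inoperative [AND]: C smoke detector is inoperative=occurs, Heat detector is out=occurs → all inputs occur → occurs.
Agent supply inoperative [AND]: Control panel trips=occurs, Right release solenoid faulted=occurs → all inputs occur → occurs.
Manual path down [AND]: Agent supply inoperative=occurs, #3 discharge nozzle offline=occurs, B abort switch 2 is out=occurs → all inputs occur → occurs.
Zone B inoperative [AND]: Detection loop inoperative=occurs, Right zone module offline=occurs, Manual path down=occurs → all inputs occur → occurs.
Fire suppression does not activate [AND]: Release chain lost=occurs, Zone B inoperative=occurs, Manual pull 2 trips=occurs, Auxiliary pressure switch 2 is out=occurs → all inputs occur → occurs.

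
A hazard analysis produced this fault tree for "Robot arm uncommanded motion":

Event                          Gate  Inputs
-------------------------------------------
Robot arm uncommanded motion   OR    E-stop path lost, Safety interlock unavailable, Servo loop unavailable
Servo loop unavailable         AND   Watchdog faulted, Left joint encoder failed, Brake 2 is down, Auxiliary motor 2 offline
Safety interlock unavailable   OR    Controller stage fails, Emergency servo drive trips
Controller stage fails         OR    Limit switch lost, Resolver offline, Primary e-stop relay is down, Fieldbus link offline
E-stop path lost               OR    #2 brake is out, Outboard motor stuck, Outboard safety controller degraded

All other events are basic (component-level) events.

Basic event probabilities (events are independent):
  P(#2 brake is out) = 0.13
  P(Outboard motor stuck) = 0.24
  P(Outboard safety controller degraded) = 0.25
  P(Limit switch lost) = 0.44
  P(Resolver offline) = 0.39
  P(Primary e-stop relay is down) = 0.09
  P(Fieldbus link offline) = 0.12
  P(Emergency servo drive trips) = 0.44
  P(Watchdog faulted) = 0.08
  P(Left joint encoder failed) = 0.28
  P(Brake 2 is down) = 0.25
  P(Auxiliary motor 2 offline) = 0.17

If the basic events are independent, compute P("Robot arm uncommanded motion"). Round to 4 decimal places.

P(E-stop path lost) [OR] = 1 − (1−0.13) × (1−0.24) × (1−0.25) = 0.504100
P(Controller stage fails) [OR] = 1 − (1−0.44) × (1−0.39) × (1−0.09) × (1−0.12) = 0.726447
P(Safety interlock unavailable) [OR] = 1 − (1−0.726447) × (1−0.44) = 0.846810
P(Servo loop unavailable) [AND] = 0.08 × 0.28 × 0.25 × 0.17 = 0.000952
P(Robot arm uncommanded motion) [OR] = 1 − (1−0.504100) × (1−0.846810) × (1−0.000952) = 0.924105
Rounded to 4 decimal places: P(Robot arm uncommanded motion) ≈ 0.9241.

0.9241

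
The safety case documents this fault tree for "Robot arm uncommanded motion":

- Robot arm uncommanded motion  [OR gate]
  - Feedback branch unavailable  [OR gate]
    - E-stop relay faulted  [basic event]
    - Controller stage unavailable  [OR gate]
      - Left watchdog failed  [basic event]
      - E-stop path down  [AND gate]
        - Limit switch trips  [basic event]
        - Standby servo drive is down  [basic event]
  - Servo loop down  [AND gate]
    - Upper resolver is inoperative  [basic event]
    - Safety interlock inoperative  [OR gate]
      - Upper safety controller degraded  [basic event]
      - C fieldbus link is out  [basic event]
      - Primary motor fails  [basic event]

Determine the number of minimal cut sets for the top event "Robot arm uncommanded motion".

E-stop path down [AND]: one cut set from each child combined → 1 × 1 = 1 cut set(s).
Controller stage unavailable [OR]: union of children's cut sets → 2 cut set(s).
Feedback branch unavailable [OR]: union of children's cut sets → 3 cut set(s).
Safety interlock inoperative [OR]: union of children's cut sets → 3 cut set(s).
Servo loop down [AND]: one cut set from each child combined → 1 × 3 = 3 cut set(s).
Robot arm uncommanded motion [OR]: union of children's cut sets → 6 cut set(s).
Minimal cut sets: {E-stop relay faulted}; {Left watchdog failed}; {Limit switch trips, Standby servo drive is down}; {Upper resolver is inoperative, Upper safety controller degraded}; {C fieldbus link is out, Upper resolver is inoperative}; {Primary motor fails, Upper resolver is inoperative}.

6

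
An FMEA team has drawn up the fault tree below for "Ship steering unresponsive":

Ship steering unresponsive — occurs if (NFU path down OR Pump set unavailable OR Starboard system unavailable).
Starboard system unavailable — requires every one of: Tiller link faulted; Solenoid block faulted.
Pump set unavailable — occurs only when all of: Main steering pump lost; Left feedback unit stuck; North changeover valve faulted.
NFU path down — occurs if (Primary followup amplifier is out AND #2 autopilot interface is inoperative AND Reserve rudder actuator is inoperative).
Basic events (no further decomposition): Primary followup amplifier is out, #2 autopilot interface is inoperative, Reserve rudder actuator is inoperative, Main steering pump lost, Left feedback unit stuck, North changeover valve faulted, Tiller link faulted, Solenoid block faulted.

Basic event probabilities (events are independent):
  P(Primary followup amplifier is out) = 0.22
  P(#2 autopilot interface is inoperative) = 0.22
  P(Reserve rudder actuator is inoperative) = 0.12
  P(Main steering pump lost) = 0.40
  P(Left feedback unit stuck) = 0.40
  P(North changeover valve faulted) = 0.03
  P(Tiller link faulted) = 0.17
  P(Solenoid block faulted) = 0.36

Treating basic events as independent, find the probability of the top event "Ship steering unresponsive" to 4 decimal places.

P(NFU path down) [AND] = 0.22 × 0.22 × 0.12 = 0.005808
P(Pump set unavailable) [AND] = 0.40 × 0.40 × 0.03 = 0.004800
P(Starboard system unavailable) [AND] = 0.17 × 0.36 = 0.061200
P(Ship steering unresponsive) [OR] = 1 − (1−0.005808) × (1−0.004800) × (1−0.061200) = 0.071133
Rounded to 4 decimal places: P(Ship steering unresponsive) ≈ 0.0711.

0.0711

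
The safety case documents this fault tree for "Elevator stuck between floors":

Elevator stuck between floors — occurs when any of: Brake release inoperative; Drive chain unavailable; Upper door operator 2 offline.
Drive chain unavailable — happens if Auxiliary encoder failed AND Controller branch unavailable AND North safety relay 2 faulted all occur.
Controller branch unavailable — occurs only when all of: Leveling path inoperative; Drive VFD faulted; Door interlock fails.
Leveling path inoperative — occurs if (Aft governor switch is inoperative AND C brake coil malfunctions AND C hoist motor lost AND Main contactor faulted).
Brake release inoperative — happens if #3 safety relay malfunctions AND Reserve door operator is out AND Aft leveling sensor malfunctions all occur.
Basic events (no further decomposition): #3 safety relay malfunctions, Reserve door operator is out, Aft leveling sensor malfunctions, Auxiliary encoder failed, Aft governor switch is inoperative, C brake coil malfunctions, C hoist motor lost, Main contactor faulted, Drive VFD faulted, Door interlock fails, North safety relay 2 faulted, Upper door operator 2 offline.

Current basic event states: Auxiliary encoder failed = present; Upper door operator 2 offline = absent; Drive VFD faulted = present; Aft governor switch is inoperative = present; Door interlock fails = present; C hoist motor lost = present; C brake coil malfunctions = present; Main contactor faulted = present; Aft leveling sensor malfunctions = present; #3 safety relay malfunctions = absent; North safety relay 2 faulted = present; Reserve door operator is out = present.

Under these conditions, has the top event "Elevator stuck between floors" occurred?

Brake release inoperative [AND]: #3 safety relay malfunctions=not, Reserve door operator is out=occurs, Aft leveling sensor malfunctions=occurs → not all inputs occur → does not occur.
Leveling path inoperative [AND]: Aft governor switch is inoperative=occurs, C brake coil malfunctions=occurs, C hoist motor lost=occurs, Main contactor faulted=occurs → all inputs occur → occurs.
Controller branch unavailable [AND]: Leveling path inoperative=occurs, Drive VFD faulted=occurs, Door interlock fails=occurs → all inputs occur → occurs.
Drive chain unavailable [AND]: Auxiliary encoder failed=occurs, Controller branch unavailable=occurs, North safety relay 2 faulted=occurs → all inputs occur → occurs.
Elevator stuck between floors [OR]: Brake release inoperative=not, Drive chain unavailable=occurs, Upper door operator 2 offline=not → at least one input occurs → occurs.

Yes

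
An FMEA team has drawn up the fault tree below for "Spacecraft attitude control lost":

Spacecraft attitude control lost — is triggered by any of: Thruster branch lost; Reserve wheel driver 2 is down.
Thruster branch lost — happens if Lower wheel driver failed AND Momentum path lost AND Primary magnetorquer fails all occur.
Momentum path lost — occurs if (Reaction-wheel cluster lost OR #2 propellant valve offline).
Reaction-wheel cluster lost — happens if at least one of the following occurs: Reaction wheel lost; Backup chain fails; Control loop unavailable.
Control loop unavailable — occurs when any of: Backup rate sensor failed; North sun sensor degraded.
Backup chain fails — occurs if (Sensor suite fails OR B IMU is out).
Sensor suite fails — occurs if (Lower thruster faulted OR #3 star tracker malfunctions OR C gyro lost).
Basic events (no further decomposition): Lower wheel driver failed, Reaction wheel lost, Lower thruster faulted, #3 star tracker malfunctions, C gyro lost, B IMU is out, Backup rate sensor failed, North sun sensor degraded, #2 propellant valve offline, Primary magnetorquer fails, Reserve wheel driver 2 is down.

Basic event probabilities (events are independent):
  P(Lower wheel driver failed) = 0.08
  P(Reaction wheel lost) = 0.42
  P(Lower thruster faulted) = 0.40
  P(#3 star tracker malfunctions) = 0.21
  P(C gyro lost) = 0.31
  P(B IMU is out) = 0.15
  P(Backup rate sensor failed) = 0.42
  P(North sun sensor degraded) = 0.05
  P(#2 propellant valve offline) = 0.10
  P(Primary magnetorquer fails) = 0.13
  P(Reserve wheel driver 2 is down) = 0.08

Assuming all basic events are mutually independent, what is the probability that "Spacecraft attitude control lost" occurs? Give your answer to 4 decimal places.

0.0888

P(Sensor suite fails) [OR] = 1 − (1−0.40) × (1−0.21) × (1−0.31) = 0.672940
P(Backup chain fails) [OR] = 1 − (1−0.672940) × (1−0.15) = 0.721999
P(Control loop unavailable) [OR] = 1 − (1−0.42) × (1−0.05) = 0.449000
P(Reaction-wheel cluster lost) [OR] = 1 − (1−0.42) × (1−0.721999) × (1−0.449000) = 0.911156
P(Momentum path lost) [OR] = 1 − (1−0.911156) × (1−0.10) = 0.920040
P(Thruster branch lost) [AND] = 0.08 × 0.920040 × 0.13 = 0.009568
P(Spacecraft attitude control lost) [OR] = 1 − (1−0.009568) × (1−0.08) = 0.088803
Rounded to 4 decimal places: P(Spacecraft attitude control lost) ≈ 0.0888.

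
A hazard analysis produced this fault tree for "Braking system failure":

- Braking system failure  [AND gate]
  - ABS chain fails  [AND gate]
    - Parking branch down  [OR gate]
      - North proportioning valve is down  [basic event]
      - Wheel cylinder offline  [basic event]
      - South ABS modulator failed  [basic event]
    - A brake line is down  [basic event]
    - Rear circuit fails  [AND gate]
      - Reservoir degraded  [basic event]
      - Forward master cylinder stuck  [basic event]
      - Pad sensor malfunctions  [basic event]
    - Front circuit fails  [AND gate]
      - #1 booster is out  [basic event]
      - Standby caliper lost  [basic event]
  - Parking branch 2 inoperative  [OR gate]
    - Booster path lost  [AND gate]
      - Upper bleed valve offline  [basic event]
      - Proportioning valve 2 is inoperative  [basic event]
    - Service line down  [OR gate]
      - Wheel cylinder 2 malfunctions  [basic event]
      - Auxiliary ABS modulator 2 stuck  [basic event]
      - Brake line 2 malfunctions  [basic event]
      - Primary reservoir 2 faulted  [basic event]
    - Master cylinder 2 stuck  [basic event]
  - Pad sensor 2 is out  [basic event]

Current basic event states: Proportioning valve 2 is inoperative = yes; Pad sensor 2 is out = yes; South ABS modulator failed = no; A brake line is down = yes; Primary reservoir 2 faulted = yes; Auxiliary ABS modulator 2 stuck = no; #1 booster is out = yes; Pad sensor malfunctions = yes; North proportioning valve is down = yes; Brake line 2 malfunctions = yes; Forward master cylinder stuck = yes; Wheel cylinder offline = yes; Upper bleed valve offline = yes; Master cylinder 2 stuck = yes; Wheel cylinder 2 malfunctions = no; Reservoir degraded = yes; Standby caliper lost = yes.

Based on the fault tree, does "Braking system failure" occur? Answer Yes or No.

Yes

Parking branch down [OR]: North proportioning valve is down=occurs, Wheel cylinder offline=occurs, South ABS modulator failed=not → at least one input occurs → occurs.
Rear circuit fails [AND]: Reservoir degraded=occurs, Forward master cylinder stuck=occurs, Pad sensor malfunctions=occurs → all inputs occur → occurs.
Front circuit fails [AND]: #1 booster is out=occurs, Standby caliper lost=occurs → all inputs occur → occurs.
ABS chain fails [AND]: Parking branch down=occurs, A brake line is down=occurs, Rear circuit fails=occurs, Front circuit fails=occurs → all inputs occur → occurs.
Booster path lost [AND]: Upper bleed valve offline=occurs, Proportioning valve 2 is inoperative=occurs → all inputs occur → occurs.
Service line down [OR]: Wheel cylinder 2 malfunctions=not, Auxiliary ABS modulator 2 stuck=not, Brake line 2 malfunctions=occurs, Primary reservoir 2 faulted=occurs → at least one input occurs → occurs.
Parking branch 2 inoperative [OR]: Booster path lost=occurs, Service line down=occurs, Master cylinder 2 stuck=occurs → at least one input occurs → occurs.
Braking system failure [AND]: ABS chain fails=occurs, Parking branch 2 inoperative=occurs, Pad sensor 2 is out=occurs → all inputs occur → occurs.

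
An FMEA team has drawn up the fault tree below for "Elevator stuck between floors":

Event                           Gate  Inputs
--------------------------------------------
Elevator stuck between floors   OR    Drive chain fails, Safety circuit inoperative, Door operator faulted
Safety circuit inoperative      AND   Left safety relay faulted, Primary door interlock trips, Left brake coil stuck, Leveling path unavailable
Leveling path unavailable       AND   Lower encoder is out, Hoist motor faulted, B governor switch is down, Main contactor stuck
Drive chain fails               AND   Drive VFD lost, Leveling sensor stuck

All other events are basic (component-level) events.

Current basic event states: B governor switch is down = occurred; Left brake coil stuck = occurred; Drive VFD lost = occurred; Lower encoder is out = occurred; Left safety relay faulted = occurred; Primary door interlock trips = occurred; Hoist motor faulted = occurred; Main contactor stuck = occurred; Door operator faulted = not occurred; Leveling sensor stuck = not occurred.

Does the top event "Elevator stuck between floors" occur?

Yes

Drive chain fails [AND]: Drive VFD lost=occurs, Leveling sensor stuck=not → not all inputs occur → does not occur.
Leveling path unavailable [AND]: Lower encoder is out=occurs, Hoist motor faulted=occurs, B governor switch is down=occurs, Main contactor stuck=occurs → all inputs occur → occurs.
Safety circuit inoperative [AND]: Left safety relay faulted=occurs, Primary door interlock trips=occurs, Left brake coil stuck=occurs, Leveling path unavailable=occurs → all inputs occur → occurs.
Elevator stuck between floors [OR]: Drive chain fails=not, Safety circuit inoperative=occurs, Door operator faulted=not → at least one input occurs → occurs.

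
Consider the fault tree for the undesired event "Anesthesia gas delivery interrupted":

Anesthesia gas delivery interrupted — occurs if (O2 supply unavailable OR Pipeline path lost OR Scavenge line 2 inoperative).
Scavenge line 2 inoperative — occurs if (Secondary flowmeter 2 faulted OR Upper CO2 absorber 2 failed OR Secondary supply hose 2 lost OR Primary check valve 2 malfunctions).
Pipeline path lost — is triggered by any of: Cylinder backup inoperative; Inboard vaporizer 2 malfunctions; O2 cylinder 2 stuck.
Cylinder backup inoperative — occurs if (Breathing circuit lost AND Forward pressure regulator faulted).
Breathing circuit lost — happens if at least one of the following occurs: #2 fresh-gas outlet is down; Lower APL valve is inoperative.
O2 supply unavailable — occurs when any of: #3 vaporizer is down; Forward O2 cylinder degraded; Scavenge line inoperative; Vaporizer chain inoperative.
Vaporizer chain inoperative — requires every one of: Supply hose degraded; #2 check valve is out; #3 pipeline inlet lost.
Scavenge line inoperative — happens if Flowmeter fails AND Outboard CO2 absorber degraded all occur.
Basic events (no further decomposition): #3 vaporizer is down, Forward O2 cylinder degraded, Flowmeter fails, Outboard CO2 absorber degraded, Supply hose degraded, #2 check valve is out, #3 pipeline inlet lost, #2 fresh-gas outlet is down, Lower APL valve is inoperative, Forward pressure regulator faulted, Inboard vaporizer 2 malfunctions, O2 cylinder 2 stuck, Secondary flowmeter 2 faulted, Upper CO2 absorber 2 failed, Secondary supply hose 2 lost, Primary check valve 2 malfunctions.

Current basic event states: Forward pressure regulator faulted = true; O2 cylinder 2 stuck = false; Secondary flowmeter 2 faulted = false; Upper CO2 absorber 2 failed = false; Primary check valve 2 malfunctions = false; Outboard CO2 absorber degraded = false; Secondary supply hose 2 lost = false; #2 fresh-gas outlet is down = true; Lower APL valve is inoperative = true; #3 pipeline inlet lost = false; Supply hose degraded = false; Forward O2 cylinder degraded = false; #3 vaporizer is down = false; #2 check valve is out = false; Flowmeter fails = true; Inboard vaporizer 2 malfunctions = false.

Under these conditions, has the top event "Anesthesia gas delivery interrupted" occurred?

Yes

Scavenge line inoperative [AND]: Flowmeter fails=occurs, Outboard CO2 absorber degraded=not → not all inputs occur → does not occur.
Vaporizer chain inoperative [AND]: Supply hose degraded=not, #2 check valve is out=not, #3 pipeline inlet lost=not → not all inputs occur → does not occur.
O2 supply unavailable [OR]: #3 vaporizer is down=not, Forward O2 cylinder degraded=not, Scavenge line inoperative=not, Vaporizer chain inoperative=not → no input occurs → does not occur.
Breathing circuit lost [OR]: #2 fresh-gas outlet is down=occurs, Lower APL valve is inoperative=occurs → at least one input occurs → occurs.
Cylinder backup inoperative [AND]: Breathing circuit lost=occurs, Forward pressure regulator faulted=occurs → all inputs occur → occurs.
Pipeline path lost [OR]: Cylinder backup inoperative=occurs, Inboard vaporizer 2 malfunctions=not, O2 cylinder 2 stuck=not → at least one input occurs → occurs.
Scavenge line 2 inoperative [OR]: Secondary flowmeter 2 faulted=not, Upper CO2 absorber 2 failed=not, Secondary supply hose 2 lost=not, Primary check valve 2 malfunctions=not → no input occurs → does not occur.
Anesthesia gas delivery interrupted [OR]: O2 supply unavailable=not, Pipeline path lost=occurs, Scavenge line 2 inoperative=not → at least one input occurs → occurs.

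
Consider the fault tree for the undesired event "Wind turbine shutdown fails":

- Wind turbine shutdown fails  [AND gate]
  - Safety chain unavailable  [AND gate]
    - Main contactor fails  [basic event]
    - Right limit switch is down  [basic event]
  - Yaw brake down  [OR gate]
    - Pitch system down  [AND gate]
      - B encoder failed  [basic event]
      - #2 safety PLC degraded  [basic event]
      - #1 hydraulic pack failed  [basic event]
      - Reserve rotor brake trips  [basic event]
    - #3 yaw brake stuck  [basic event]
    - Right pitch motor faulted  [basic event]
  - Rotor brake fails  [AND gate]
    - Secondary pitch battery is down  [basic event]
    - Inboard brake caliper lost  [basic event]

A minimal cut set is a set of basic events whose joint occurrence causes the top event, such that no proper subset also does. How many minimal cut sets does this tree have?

Safety chain unavailable [AND]: one cut set from each child combined → 1 × 1 = 1 cut set(s).
Pitch system down [AND]: one cut set from each child combined → 1 × 1 × 1 × 1 = 1 cut set(s).
Yaw brake down [OR]: union of children's cut sets → 3 cut set(s).
Rotor brake fails [AND]: one cut set from each child combined → 1 × 1 = 1 cut set(s).
Wind turbine shutdown fails [AND]: one cut set from each child combined → 1 × 3 × 1 = 3 cut set(s).
Minimal cut sets: {#1 hydraulic pack failed, #2 safety PLC degraded, B encoder failed, Inboard brake caliper lost, Main contactor fails, Reserve rotor brake trips, Right limit switch is down, Secondary pitch battery is down}; {#3 yaw brake stuck, Inboard brake caliper lost, Main contactor fails, Right limit switch is down, Secondary pitch battery is down}; {Inboard brake caliper lost, Main contactor fails, Right limit switch is down, Right pitch motor faulted, Secondary pitch battery is down}.

3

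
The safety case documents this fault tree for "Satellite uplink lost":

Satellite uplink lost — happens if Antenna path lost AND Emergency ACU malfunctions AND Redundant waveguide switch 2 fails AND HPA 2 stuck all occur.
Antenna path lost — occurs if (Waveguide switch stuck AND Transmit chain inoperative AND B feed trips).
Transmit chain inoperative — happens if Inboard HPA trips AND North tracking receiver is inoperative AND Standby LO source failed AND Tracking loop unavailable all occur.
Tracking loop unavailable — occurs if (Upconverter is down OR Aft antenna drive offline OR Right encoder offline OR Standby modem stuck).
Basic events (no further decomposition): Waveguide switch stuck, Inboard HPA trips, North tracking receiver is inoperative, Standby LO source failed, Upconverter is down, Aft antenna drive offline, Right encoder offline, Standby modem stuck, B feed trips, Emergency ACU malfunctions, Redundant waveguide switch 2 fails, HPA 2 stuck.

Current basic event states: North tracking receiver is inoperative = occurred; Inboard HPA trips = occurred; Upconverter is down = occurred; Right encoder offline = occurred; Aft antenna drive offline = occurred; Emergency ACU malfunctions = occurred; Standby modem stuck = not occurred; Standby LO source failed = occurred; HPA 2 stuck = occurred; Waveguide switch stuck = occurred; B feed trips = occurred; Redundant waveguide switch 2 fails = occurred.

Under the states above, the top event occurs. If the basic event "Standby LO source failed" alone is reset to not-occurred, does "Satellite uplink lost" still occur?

No

Counterfactual: set "Standby LO source failed" to not occurred.
Tracking loop unavailable [OR]: Upconverter is down=occurs, Aft antenna drive offline=occurs, Right encoder offline=occurs, Standby modem stuck=not → at least one input occurs → occurs.
Transmit chain inoperative [AND]: Inboard HPA trips=occurs, North tracking receiver is inoperative=occurs, Standby LO source failed=not, Tracking loop unavailable=occurs → not all inputs occur → does not occur.
Antenna path lost [AND]: Waveguide switch stuck=occurs, Transmit chain inoperative=not, B feed trips=occurs → not all inputs occur → does not occur.
Satellite uplink lost [AND]: Antenna path lost=not, Emergency ACU malfunctions=occurs, Redundant waveguide switch 2 fails=occurs, HPA 2 stuck=occurs → not all inputs occur → does not occur.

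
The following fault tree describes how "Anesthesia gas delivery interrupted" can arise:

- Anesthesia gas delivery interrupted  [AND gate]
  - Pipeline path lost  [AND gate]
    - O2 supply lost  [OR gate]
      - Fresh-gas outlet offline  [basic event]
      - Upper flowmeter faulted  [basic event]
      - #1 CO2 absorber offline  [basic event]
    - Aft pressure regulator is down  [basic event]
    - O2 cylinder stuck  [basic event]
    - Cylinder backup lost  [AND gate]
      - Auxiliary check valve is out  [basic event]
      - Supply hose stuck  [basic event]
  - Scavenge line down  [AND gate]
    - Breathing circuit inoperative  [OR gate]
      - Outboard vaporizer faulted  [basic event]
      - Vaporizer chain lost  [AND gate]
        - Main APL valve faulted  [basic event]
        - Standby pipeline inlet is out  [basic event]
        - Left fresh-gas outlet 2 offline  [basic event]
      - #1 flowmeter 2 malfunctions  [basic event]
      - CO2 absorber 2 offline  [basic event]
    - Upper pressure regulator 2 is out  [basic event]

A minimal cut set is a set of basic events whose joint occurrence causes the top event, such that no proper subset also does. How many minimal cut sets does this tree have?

12

O2 supply lost [OR]: union of children's cut sets → 3 cut set(s).
Cylinder backup lost [AND]: one cut set from each child combined → 1 × 1 = 1 cut set(s).
Pipeline path lost [AND]: one cut set from each child combined → 3 × 1 × 1 × 1 = 3 cut set(s).
Vaporizer chain lost [AND]: one cut set from each child combined → 1 × 1 × 1 = 1 cut set(s).
Breathing circuit inoperative [OR]: union of children's cut sets → 4 cut set(s).
Scavenge line down [AND]: one cut set from each child combined → 4 × 1 = 4 cut set(s).
Anesthesia gas delivery interrupted [AND]: one cut set from each child combined → 3 × 4 = 12 cut set(s).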